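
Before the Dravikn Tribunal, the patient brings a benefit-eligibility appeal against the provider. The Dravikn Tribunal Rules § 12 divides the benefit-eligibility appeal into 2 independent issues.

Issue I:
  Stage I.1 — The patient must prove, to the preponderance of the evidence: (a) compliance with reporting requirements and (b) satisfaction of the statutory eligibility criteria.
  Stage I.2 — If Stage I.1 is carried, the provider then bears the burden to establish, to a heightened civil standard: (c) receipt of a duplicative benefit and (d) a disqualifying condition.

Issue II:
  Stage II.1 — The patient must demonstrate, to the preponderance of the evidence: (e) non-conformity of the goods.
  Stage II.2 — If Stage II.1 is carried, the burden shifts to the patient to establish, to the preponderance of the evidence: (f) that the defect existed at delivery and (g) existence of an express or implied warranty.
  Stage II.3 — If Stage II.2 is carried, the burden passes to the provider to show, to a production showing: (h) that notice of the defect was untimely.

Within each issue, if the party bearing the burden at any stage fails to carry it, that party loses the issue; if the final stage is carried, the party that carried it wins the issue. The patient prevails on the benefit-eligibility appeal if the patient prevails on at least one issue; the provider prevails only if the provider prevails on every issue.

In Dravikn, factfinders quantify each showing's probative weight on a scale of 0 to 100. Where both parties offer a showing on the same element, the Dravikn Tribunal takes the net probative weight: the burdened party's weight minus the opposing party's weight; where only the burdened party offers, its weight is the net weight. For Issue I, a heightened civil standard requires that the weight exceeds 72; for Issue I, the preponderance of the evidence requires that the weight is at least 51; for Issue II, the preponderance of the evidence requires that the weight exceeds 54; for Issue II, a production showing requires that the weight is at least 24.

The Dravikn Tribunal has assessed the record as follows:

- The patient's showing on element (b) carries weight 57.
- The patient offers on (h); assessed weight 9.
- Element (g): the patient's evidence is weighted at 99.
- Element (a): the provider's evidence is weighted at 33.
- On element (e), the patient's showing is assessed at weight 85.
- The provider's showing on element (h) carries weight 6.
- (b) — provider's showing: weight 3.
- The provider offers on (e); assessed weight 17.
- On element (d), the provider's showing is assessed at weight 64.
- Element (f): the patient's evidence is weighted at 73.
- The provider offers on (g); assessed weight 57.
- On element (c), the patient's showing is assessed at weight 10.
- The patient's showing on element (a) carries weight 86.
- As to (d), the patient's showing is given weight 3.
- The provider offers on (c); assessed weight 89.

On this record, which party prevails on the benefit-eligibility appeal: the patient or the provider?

— Issue I —
Stage I.1 (patient, the preponderance of the evidence, weight is at least 51): (a) net 86−33=53 ≥ 51 — meets; (b) net 57−3=54 ≥ 51 — meets.
  Stage I.1 carried; the burden shifts to the provider.
Stage I.2 (provider, a heightened civil standard, weight exceeds 72): (c) net 89−10=79 > 72 — meets; (d) net 64−3=61 ≤ 72 — fails.
  Stage I.2 not carried; the provider fails its burden.
The analysis ends at Stage I.2; the patient prevails on this issue.
— Issue II —
Stage II.1 — burden on patient; standard: the preponderance of the evidence (weight exceeds 54).
    (e): 85 − 17 = 68 > 54 [met]
  Stage II.1 is satisfied; the patient continues to bear the burden.
Stage II.2 — burden on patient; standard: the preponderance of the evidence (weight exceeds 54).
    (f): 73 > 54 [met]
    (g): 99 − 57 = 42 ≤ 54 [not met]
  The patient does not carry Stage II.2.
The analysis ends at Stage II.2; the provider prevails on this issue.
Per-issue: Issue I → patient; Issue II → provider. The patient must prevail on at least one issue; overall, the patient prevails.

patient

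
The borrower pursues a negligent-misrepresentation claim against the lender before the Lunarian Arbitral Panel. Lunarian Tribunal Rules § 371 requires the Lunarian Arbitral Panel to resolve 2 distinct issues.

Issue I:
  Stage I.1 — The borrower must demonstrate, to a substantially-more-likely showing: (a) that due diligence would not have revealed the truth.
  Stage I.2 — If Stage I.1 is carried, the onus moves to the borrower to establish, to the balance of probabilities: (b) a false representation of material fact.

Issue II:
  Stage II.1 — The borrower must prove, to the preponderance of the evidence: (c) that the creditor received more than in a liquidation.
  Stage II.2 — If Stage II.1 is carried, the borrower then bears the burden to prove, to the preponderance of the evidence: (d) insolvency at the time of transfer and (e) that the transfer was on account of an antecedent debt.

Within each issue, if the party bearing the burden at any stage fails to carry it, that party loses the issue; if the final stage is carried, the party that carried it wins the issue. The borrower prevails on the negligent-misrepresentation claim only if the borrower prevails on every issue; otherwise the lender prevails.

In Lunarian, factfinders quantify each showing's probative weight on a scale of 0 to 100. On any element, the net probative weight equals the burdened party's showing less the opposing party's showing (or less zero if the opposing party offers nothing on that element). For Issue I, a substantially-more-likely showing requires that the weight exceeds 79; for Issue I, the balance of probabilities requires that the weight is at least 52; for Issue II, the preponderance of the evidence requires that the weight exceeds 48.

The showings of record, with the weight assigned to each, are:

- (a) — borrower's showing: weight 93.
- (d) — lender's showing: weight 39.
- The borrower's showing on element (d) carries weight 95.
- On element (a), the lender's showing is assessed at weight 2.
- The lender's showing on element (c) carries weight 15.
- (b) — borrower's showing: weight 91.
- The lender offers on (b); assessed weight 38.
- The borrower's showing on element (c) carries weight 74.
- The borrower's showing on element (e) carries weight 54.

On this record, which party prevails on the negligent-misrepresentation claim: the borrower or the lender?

— Issue I —
At Stage I.1 the borrower must meet a substantially-more-likely showing (weight exceeds 79): on (a) the weight is 93 less the opposing 2 gives net 91, which does exceed 79, so (a) meets the standard.
  Stage I.1 carried; the burden remains with the borrower.
At Stage I.2 the borrower must meet the balance of probabilities (weight is at least 52): on (b) the weight is 91 less the opposing 38 gives net 53, which does reach 52, so (b) meets the standard.
  The borrower carries the last stage.
With every stage satisfied, the borrower prevails on this issue.
— Issue II —
At Stage II.1 the borrower must meet the preponderance of the evidence (weight exceeds 48): on (c) the weight is 74 less the opposing 15 gives net 59, which does exceed 48, so (c) meets the standard.
  Stage II.1 carried; the burden remains with the borrower.
At Stage II.2 the borrower must meet the preponderance of the evidence (weight exceeds 48): on (d) the weight is 95 less the opposing 39 gives net 56, > 48, so (d) meets the standard; on (e) the weight is 54, which does exceed 48, so (e) meets the standard.
  The borrower carries the last stage.
With every stage satisfied, the borrower prevails on this issue.
Per-issue: Issue I → borrower; Issue II → borrower. The borrower must prevail on every issue; overall, the borrower prevails.

borrower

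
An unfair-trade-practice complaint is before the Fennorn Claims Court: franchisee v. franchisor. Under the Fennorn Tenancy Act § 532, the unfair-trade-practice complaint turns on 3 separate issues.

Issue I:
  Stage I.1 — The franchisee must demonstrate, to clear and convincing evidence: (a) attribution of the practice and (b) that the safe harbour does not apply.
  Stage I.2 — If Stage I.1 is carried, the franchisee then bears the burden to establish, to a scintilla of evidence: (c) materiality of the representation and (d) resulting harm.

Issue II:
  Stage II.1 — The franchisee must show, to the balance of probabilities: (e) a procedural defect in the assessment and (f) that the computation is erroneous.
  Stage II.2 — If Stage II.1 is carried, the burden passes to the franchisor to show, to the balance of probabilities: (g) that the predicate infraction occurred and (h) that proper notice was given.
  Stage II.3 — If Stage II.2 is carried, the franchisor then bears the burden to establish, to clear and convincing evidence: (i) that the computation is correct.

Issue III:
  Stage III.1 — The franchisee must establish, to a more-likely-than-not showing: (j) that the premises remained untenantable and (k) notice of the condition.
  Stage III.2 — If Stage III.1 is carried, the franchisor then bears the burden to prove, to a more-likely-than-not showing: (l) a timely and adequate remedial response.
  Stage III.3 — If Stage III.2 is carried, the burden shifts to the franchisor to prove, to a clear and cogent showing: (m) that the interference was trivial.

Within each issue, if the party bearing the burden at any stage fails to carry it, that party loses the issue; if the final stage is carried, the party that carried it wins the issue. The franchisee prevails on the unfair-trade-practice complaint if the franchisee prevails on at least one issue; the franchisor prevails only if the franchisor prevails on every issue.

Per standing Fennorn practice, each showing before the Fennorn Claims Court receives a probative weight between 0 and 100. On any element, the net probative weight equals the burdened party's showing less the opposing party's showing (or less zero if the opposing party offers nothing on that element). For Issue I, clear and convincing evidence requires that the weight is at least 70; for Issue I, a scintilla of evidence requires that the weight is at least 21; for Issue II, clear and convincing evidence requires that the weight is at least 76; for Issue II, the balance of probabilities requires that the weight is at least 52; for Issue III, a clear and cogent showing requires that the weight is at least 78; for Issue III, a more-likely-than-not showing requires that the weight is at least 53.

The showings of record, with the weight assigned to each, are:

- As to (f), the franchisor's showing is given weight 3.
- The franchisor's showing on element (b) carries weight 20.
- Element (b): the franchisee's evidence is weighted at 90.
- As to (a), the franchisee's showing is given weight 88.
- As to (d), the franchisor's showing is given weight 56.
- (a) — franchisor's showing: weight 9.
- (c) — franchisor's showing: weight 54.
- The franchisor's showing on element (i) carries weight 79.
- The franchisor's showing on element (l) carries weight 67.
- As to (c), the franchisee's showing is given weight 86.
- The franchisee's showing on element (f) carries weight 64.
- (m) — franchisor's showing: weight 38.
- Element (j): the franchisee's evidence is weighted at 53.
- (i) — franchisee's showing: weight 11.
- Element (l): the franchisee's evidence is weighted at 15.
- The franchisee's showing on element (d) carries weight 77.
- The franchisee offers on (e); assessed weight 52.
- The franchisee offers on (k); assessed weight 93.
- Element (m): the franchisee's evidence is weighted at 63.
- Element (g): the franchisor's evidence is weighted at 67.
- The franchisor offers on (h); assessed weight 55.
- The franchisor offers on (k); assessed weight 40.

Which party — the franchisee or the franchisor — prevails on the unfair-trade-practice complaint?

franchisee

— Issue I —
Stage I.1 (franchisee, clear and convincing evidence, weight is at least 70): (a) net 88−9=79 ≥ 70 — meets; (b) net 90−20=70 ≥ 70 — meets.
  Stage I.1 is satisfied; the franchisee continues to bear the burden.
Stage I.2 (franchisee, a scintilla of evidence, weight is at least 21): (c) net 86−54=32 ≥ 21 — meets; (d) net 77−56=21 ≥ 21 — meets.
  All elements met at the final stage.
With every stage satisfied, the franchisee prevails on this issue.
— Issue II —
Stage II.1 (franchisee, the balance of probabilities, weight is at least 52): (e) 52 ≥ 52 — meets; (f) net 64−3=61 ≥ 52 — meets.
  The franchisee carries Stage II.1; the franchisor now bears the burden.
Stage II.2 (franchisor, the balance of probabilities, weight is at least 52): (g) 67 ≥ 52 — meets; (h) 55 ≥ 52 — meets.
  Stage II.2 is satisfied; the franchisor continues to bear the burden.
Stage II.3 (franchisor, clear and convincing evidence, weight is at least 76): (i) net 79−11=68 < 76 — fails.
  Stage II.3 not carried; the franchisor fails its burden.
So the franchisee prevails on this issue.
— Issue III —
Stage III.1 — burden on franchisee; standard: a more-likely-than-not showing (weight is at least 53).
    (j): 53 ≥ 53 [met]
    (k): 93 − 40 = 53 ≥ 53 [met]
  Stage III.1 carried; the burden shifts to the franchisor.
Stage III.2 — burden on franchisor; standard: a more-likely-than-not showing (weight is at least 53).
    (l): 67 − 15 = 52 < 53 [not met]
  The franchisor does not carry Stage III.2.
So the franchisee prevails on this issue.
Per-issue: Issue I → franchisee; Issue II → franchisee; Issue III → franchisee. The franchisee must prevail on at least one issue; overall, the franchisee prevails.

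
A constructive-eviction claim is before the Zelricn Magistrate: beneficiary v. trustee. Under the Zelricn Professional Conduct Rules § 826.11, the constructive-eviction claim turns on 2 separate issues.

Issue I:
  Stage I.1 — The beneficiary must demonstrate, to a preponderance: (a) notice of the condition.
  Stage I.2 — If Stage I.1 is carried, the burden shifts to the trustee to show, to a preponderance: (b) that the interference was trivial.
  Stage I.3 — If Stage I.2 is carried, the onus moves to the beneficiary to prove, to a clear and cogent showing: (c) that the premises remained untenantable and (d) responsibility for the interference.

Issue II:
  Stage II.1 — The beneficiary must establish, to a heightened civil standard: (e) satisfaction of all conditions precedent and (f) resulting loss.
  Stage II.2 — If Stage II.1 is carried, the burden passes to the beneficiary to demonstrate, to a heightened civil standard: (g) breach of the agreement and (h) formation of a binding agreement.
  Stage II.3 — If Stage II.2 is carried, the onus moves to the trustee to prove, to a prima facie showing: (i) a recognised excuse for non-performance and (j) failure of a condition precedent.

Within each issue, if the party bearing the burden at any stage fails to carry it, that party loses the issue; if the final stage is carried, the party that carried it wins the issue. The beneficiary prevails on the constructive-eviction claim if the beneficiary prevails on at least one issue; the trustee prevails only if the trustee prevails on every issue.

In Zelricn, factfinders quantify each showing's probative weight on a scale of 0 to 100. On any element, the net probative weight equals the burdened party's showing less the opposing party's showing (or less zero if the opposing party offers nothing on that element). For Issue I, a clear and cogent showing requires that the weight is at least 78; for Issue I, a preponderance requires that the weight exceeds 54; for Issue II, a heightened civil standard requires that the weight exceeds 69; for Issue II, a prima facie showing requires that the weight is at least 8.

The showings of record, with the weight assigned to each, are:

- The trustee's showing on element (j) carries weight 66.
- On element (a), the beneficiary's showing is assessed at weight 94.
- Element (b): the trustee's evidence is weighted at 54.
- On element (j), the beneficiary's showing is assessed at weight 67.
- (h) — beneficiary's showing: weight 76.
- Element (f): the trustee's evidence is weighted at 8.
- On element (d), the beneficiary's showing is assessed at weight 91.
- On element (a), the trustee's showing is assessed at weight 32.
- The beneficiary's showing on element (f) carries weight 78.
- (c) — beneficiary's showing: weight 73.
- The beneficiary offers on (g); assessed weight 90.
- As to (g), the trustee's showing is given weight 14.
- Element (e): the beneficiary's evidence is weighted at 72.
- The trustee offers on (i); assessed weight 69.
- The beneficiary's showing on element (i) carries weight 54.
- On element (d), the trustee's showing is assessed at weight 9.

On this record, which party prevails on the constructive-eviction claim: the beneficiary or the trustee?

— Issue I —
Stage I.1 (beneficiary, a preponderance, weight exceeds 54): (a) net 94−32=62 > 54 — meets.
  All elements met. The burden passes to the trustee.
Stage I.2 (trustee, a preponderance, weight exceeds 54): (b) 54 ≤ 54 — fails.
  Stage I.2 not carried; the trustee fails its burden.
So the beneficiary prevails on this issue.
— Issue II —
At Stage II.1 the beneficiary must meet a heightened civil standard (weight exceeds 69): on (e) the weight is 72, > 69, so (e) meets the standard; on (f) the weight is 78 less the opposing 8 gives net 70, which does exceed 69, so (f) meets the standard.
  All elements met. The beneficiary retains the burden for Stage II.2.
At Stage II.2 the beneficiary must meet a heightened civil standard (weight exceeds 69): on (g) the weight is 90 less the opposing 14 gives net 76, > 69, so (g) meets the standard; on (h) the weight is 76, > 69, so (h) meets the standard.
  All elements met. The burden passes to the trustee.
At Stage II.3 the trustee must meet a prima facie showing (weight is at least 8): on (i) the weight is 69 less the opposing 54 gives net 15, ≥ 8, so (i) meets the standard; on (j) the weight is 66 less the opposing 67 gives net -1, < 8, so (j) does not meet the standard.
  Stage II.3 not carried; the trustee fails its burden.
So the beneficiary prevails on this issue.
Per-issue: Issue I → beneficiary; Issue II → beneficiary. The beneficiary must prevail on at least one issue; overall, the beneficiary prevails.

beneficiary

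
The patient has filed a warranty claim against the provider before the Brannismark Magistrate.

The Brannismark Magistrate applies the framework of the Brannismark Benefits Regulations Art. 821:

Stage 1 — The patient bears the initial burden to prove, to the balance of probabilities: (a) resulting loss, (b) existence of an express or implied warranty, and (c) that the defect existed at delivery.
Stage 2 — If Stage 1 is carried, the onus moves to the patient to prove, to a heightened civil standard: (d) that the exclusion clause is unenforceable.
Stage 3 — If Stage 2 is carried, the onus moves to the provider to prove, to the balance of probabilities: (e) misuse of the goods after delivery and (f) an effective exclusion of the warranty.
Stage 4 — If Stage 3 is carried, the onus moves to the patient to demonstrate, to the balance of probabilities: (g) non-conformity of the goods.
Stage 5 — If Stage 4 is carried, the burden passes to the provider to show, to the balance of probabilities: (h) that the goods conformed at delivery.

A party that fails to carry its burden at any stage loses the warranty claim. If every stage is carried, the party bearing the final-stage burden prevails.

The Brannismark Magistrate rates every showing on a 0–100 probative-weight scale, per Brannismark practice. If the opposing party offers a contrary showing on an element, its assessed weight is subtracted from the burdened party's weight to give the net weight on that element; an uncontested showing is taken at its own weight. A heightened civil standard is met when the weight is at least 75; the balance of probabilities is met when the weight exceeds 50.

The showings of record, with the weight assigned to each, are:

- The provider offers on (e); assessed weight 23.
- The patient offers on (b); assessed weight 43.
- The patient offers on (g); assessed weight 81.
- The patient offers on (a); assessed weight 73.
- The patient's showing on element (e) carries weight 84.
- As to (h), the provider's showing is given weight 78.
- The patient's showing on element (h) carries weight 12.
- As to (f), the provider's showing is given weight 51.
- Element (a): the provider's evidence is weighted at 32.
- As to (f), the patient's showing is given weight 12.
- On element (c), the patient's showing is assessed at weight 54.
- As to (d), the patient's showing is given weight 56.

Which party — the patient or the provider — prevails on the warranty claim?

provider

Stage 1 — burden on patient; standard: the balance of probabilities (weight exceeds 50).
    (a): 73 − 32 = 41 ≤ 50 [not met]
    (b): 43 ≤ 50 [not met]
    (c): 54 > 50 [met]
  Not every element is met, so the patient fails to carry Stage 1.
So the provider prevails.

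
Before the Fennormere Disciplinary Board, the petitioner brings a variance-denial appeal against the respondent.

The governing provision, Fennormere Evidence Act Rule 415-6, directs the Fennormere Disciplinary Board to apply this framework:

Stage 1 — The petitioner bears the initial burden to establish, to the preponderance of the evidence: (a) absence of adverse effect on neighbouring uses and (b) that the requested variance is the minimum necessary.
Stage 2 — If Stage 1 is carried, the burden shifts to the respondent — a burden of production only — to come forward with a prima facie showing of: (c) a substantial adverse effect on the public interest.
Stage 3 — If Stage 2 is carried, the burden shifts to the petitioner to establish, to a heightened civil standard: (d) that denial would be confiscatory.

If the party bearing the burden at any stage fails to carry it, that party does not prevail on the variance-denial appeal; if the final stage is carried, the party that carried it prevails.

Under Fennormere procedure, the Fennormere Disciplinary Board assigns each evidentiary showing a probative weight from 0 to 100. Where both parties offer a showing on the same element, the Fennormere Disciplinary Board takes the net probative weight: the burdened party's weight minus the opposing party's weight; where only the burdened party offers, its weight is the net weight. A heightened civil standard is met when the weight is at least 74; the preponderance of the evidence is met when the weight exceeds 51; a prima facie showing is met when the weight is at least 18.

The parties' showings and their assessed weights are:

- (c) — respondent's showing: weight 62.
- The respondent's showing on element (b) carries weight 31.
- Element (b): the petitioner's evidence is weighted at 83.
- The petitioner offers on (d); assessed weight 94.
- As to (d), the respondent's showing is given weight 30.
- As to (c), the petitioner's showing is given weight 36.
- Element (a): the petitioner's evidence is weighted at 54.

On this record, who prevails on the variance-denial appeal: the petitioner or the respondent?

At Stage 1 the petitioner must meet the preponderance of the evidence (weight exceeds 51): on (a) the weight is 54, which does exceed 51, so (a) meets the standard; on (b) the weight is 83 less the opposing 31 gives net 52, which does exceed 51, so (b) meets the standard.
  All elements met. The burden passes to the respondent.
At Stage 2 the respondent must meet a prima facie showing (weight is at least 18): on (c) the weight is 62 less the opposing 36 gives net 26, which does reach 18, so (c) meets the standard.
  Stage 2 carried; the burden shifts to the petitioner.
At Stage 3 the petitioner must meet a heightened civil standard (weight is at least 74): on (d) the weight is 94 less the opposing 30 gives net 64, which does not reach 74, so (d) does not meet the standard.
  Not every element is met, so the petitioner fails to carry Stage 3.
The analysis ends at Stage 3; the respondent prevails.

respondent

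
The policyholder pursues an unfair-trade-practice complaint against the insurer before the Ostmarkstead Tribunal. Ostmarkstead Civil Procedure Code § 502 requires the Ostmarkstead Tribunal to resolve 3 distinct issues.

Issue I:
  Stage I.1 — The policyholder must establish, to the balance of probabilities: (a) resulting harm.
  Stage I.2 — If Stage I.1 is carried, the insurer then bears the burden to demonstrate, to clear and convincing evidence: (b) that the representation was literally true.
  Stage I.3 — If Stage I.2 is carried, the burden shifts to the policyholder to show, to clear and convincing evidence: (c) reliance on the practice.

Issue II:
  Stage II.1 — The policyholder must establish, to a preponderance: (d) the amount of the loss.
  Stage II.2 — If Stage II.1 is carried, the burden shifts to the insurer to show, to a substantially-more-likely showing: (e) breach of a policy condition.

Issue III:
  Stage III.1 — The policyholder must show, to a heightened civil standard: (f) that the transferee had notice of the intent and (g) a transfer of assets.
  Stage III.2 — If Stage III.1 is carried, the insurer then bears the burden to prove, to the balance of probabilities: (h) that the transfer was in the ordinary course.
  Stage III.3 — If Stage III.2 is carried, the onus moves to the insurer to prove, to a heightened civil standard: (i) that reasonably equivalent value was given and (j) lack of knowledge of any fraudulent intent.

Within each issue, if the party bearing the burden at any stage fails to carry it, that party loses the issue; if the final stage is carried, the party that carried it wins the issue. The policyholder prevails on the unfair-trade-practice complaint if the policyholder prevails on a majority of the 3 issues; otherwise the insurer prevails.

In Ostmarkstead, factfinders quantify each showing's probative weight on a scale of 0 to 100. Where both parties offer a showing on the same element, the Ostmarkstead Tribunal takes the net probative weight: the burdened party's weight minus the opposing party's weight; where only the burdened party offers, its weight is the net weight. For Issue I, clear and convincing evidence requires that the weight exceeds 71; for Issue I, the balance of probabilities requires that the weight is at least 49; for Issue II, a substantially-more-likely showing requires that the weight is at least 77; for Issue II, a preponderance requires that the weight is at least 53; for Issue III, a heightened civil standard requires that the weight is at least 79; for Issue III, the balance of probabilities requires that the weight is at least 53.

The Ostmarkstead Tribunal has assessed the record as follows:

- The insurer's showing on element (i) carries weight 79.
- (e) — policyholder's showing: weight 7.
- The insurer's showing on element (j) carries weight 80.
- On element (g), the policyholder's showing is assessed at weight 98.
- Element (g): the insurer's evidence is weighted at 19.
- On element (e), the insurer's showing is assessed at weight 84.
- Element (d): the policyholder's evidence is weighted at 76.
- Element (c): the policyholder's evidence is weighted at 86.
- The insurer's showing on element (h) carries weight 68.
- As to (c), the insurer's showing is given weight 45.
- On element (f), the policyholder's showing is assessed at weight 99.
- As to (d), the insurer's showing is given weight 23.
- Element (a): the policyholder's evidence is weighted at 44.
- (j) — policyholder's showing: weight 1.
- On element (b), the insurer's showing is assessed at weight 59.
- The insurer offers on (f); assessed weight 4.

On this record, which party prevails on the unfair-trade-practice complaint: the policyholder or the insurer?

— Issue I —
Stage I.1 (policyholder, the balance of probabilities, weight is at least 49): (a) 44 < 49 — fails.
  The policyholder does not carry Stage I.1.
So the insurer prevails on this issue.
— Issue II —
Stage II.1 (policyholder, a preponderance, weight is at least 53): (d) net 76−23=53 ≥ 53 — meets.
  All elements met. The burden passes to the insurer.
Stage II.2 (insurer, a substantially-more-likely showing, weight is at least 77): (e) net 84−7=77 ≥ 77 — meets.
  Stage II.2 carried; the final stage is satisfied.
With every stage satisfied, the insurer prevails on this issue.
— Issue III —
Stage III.1 (policyholder, a heightened civil standard, weight is at least 79): (f) net 99−4=95 ≥ 79 — meets; (g) net 98−19=79 ≥ 79 — meets.
  Stage III.1 carried; the burden shifts to the insurer.
Stage III.2 (insurer, the balance of probabilities, weight is at least 53): (h) 68 ≥ 53 — meets.
  All elements met. The insurer retains the burden for Stage III.3.
Stage III.3 (insurer, a heightened civil standard, weight is at least 79): (i) 79 ≥ 79 — meets; (j) net 80−1=79 ≥ 79 — meets.
  All elements met at the final stage.
With every stage satisfied, the insurer prevails on this issue.
Per-issue: Issue I → insurer; Issue II → insurer; Issue III → insurer. The policyholder must prevail on a majority of issues; overall, the insurer prevails.

insurer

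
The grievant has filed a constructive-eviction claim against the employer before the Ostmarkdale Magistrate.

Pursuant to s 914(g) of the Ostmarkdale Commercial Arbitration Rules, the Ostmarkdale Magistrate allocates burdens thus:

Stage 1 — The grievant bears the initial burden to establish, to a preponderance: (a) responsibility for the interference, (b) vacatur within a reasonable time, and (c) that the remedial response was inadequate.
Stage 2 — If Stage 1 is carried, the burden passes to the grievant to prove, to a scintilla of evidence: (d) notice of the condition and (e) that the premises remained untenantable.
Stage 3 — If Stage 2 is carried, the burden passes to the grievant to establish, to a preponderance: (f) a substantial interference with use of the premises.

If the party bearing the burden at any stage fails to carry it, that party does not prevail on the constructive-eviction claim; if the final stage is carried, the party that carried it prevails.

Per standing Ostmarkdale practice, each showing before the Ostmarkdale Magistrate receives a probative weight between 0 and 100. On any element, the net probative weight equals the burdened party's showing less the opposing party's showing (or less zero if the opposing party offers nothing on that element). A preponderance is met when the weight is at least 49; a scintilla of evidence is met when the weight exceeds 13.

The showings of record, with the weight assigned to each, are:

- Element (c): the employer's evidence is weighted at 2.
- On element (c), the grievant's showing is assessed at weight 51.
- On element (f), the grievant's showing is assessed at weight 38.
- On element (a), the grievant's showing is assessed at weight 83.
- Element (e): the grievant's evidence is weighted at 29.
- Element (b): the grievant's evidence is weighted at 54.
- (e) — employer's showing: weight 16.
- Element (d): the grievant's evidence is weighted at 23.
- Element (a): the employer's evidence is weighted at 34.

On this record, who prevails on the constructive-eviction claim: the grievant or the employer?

employer

Stage 1 (grievant, a preponderance, weight is at least 49): (a) net 83−34=49 ≥ 49 — meets; (b) 54 ≥ 49 — meets; (c) net 51−2=49 ≥ 49 — meets.
  Stage 1 carried; the burden remains with the grievant.
Stage 2 (grievant, a scintilla of evidence, weight exceeds 13): (d) 23 > 13 — meets; (e) net 29−16=13 ≤ 13 — fails.
  Stage 2 not carried; the grievant fails its burden.
The analysis ends at Stage 2; the employer prevails.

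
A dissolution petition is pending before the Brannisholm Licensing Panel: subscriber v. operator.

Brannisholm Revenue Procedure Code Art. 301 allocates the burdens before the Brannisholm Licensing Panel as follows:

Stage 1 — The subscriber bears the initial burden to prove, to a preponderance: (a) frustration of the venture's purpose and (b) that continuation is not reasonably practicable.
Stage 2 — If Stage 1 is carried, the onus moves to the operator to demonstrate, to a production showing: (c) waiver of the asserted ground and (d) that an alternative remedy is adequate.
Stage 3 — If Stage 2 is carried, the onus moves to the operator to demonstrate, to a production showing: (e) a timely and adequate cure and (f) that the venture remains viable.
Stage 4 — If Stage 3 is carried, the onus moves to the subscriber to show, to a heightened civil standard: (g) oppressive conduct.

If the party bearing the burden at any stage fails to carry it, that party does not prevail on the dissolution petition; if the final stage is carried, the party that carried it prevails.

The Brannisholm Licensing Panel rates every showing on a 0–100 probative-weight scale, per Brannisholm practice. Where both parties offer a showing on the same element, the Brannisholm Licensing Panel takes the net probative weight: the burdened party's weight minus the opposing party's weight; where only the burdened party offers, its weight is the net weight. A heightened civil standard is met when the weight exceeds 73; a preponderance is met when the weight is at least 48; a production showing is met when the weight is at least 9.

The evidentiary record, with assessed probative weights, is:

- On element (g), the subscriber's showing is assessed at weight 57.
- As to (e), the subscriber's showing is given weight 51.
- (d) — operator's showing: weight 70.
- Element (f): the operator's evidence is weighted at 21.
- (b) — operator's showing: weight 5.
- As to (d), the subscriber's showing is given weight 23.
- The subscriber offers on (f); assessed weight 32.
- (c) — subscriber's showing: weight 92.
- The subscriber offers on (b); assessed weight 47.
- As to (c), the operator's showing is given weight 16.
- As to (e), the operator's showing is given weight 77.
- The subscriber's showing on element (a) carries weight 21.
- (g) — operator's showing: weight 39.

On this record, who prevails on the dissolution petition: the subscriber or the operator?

Stage 1 (subscriber, a preponderance, weight is at least 48): (a) 21 < 48 — fails; (b) net 47−5=42 < 48 — fails.
  The subscriber does not carry Stage 1.
The operator prevails.

operator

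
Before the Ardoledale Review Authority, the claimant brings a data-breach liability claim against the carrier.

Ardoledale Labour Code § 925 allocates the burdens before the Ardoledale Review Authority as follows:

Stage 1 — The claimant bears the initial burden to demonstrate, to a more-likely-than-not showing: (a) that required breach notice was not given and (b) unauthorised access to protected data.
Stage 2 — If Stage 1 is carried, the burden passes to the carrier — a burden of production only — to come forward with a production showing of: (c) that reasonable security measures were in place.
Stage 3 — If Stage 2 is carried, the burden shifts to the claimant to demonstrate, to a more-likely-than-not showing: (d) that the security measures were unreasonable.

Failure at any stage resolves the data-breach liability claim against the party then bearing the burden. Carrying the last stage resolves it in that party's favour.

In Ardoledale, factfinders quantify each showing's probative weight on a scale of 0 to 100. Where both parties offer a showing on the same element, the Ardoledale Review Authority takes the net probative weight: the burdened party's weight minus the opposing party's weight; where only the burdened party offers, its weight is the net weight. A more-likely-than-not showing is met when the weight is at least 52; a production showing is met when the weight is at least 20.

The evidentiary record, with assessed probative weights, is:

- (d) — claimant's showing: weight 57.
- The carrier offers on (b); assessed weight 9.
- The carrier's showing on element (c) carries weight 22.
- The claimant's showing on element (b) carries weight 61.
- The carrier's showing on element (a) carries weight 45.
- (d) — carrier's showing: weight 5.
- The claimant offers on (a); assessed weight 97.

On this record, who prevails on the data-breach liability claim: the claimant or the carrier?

Stage 1 — burden on claimant; standard: a more-likely-than-not showing (weight is at least 52).
    (a): 97 − 45 = 52 ≥ 52 [met]
    (b): 61 − 9 = 52 ≥ 52 [met]
  Stage 1 is satisfied; the onus moves to the carrier.
Stage 2 — burden on carrier; standard: a production showing (weight is at least 20).
    (c): 22 ≥ 20 [met]
  The carrier carries Stage 2; the claimant now bears the burden.
Stage 3 — burden on claimant; standard: a more-likely-than-not showing (weight is at least 52).
    (d): 57 − 5 = 52 ≥ 52 [met]
  Stage 3 carried; the final stage is satisfied.
Every stage carried; the claimant prevails.

claimant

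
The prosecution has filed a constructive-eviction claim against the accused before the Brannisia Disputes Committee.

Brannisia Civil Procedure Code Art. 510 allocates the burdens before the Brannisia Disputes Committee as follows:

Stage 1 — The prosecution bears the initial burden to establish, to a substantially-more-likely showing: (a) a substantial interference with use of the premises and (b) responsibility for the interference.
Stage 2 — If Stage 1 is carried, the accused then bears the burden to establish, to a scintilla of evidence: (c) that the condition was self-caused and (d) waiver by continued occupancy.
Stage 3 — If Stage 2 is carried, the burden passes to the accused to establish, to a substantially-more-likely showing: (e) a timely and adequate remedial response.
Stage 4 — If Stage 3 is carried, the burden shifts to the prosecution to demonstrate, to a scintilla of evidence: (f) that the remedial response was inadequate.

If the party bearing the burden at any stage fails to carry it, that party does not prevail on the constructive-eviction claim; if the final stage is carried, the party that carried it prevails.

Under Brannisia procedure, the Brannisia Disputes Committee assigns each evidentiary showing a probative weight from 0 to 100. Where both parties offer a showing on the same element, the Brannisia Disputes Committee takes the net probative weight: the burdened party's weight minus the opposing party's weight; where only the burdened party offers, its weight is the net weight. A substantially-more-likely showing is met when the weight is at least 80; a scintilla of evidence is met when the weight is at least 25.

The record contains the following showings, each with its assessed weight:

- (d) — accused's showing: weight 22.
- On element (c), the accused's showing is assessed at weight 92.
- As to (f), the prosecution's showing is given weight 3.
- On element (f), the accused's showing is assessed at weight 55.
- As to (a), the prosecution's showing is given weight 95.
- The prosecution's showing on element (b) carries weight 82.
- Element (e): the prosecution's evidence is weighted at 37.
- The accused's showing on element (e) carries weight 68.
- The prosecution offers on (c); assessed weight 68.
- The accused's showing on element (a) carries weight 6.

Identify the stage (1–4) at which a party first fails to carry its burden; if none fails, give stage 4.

Stage 1 (prosecution, a substantially-more-likely showing, weight is at least 80): (a) net 95−6=89 ≥ 80 — meets; (b) 82 ≥ 80 — meets.
  All elements met. The burden passes to the accused.
Stage 2 (accused, a scintilla of evidence, weight is at least 25): (c) net 92−68=24 < 25 — fails; (d) 22 < 25 — fails.
  The accused does not carry Stage 2.
The prosecution prevails.

stage 2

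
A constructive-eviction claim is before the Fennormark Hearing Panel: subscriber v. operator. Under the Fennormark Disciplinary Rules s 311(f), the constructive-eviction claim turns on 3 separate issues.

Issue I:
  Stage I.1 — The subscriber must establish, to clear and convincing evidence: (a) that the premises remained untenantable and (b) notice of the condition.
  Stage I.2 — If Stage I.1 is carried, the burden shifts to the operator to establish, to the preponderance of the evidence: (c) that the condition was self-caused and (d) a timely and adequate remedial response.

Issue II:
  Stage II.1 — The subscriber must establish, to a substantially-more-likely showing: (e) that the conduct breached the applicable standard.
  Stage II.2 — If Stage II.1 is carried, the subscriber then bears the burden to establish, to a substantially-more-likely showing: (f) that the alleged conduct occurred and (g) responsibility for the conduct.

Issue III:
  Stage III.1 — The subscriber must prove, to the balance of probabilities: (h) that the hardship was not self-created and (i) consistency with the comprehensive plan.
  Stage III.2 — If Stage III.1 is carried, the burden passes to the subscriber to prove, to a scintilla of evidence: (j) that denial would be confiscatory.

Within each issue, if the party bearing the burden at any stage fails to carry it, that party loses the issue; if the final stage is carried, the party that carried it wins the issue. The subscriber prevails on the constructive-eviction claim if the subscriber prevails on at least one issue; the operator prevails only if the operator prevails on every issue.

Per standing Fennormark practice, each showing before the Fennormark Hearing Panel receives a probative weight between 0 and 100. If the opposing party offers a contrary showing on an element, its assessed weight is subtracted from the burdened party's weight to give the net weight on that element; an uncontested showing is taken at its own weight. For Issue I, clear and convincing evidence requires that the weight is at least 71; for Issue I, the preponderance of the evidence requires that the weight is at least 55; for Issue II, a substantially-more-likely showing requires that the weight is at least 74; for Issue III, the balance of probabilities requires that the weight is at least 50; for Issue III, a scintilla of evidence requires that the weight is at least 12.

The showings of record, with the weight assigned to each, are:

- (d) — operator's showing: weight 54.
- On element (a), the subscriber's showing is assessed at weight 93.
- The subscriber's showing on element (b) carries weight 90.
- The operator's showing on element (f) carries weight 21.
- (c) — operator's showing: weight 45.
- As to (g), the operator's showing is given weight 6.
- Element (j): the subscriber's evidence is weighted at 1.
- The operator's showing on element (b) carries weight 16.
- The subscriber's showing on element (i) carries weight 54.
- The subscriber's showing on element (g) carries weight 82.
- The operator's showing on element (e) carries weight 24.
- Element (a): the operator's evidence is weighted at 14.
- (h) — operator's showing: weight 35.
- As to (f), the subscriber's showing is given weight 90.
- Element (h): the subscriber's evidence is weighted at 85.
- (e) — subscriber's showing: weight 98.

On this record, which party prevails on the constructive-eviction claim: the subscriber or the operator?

subscriber

— Issue I —
Stage I.1 — burden on subscriber; standard: clear and convincing evidence (weight is at least 71).
    (a): 93 − 14 = 79 ≥ 71 [met]
    (b): 90 − 16 = 74 ≥ 71 [met]
  The subscriber carries Stage I.1; the operator now bears the burden.
Stage I.2 — burden on operator; standard: the preponderance of the evidence (weight is at least 55).
    (c): 45 < 55 [not met]
    (d): 54 < 55 [not met]
  Not every element is met, so the operator fails to carry Stage I.2.
The subscriber prevails on this issue.
— Issue II —
At Stage II.1 the subscriber must meet a substantially-more-likely showing (weight is at least 74): on (e) the weight is 98 less the opposing 24 gives net 74, ≥ 74, so (e) meets the standard.
  Stage II.1 carried; the burden remains with the subscriber.
At Stage II.2 the subscriber must meet a substantially-more-likely showing (weight is at least 74): on (f) the weight is 90 less the opposing 21 gives net 69, < 74, so (f) does not meet the standard; on (g) the weight is 82 less the opposing 6 gives net 76, which does reach 74, so (g) meets the standard.
  Stage II.2 not carried; the subscriber fails its burden.
The operator prevails on this issue.
— Issue III —
At Stage III.1 the subscriber must meet the balance of probabilities (weight is at least 50): on (h) the weight is 85 less the opposing 35 gives net 50, ≥ 50, so (h) meets the standard; on (i) the weight is 54, ≥ 50, so (i) meets the standard.
  Stage III.1 is satisfied; the subscriber continues to bear the burden.
At Stage III.2 the subscriber must meet a scintilla of evidence (weight is at least 12): on (j) the weight is 1, < 12, so (j) does not meet the standard.
  The subscriber does not carry Stage III.2.
So the operator prevails on this issue.
Per-issue: Issue I → subscriber; Issue II → operator; Issue III → operator. The subscriber must prevail on at least one issue; overall, the subscriber prevails.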